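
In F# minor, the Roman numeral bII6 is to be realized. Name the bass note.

B

bII in F# minor has root G; the chord is G-B-D.
The figure 6 means first inversion — the third is in the bass.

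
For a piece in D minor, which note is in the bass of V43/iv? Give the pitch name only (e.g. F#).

A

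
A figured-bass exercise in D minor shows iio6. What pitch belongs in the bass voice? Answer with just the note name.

G

iio in D minor has root E; the chord is E-G-Bb.
The figure 6 means first inversion — the third is in the bass.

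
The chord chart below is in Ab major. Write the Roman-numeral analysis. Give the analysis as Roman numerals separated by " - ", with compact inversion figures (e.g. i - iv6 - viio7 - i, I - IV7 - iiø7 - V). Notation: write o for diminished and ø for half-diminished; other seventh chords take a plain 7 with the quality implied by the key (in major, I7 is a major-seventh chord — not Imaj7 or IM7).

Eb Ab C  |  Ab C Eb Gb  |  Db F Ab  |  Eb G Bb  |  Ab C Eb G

Eb-Ab-C: major triad on Ab = scale degree 1 → I64.
Ab-C-Eb-Gb: chromatic; Ab is V of IV, so V7/IV.
Db-F-Ab has root Db, degree 4 in Ab major, so IV.
Eb-G-Bb has root Eb, degree 5 in Ab major, so V.
Ab-C-Eb-G: major seventh chord on Ab = scale degree 1 → I7.

I64 - V7/IV - IV - V - I7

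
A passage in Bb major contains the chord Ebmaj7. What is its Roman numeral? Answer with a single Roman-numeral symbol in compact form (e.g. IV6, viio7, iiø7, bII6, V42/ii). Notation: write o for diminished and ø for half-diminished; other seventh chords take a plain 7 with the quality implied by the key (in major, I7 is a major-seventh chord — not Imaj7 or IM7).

IV7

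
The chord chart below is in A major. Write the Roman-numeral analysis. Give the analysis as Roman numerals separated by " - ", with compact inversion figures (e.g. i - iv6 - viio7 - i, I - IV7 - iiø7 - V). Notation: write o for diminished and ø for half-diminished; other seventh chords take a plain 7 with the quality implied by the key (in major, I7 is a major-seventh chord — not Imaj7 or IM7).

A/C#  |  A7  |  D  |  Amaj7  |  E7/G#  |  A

A/C#: major triad on A = scale degree 1 → I6.
A7: chromatic; A is V of IV, so V7/IV.
D: root D is the subdominant; major triad there is IV.
Amaj7: root A is the tonic; major seventh chord there is I7.
E7/G# has root E, degree 5 in A major, so V65.
A has root A, degree 1 in A major, so I.

I6 - V7/IV - IV - I7 - V65 - I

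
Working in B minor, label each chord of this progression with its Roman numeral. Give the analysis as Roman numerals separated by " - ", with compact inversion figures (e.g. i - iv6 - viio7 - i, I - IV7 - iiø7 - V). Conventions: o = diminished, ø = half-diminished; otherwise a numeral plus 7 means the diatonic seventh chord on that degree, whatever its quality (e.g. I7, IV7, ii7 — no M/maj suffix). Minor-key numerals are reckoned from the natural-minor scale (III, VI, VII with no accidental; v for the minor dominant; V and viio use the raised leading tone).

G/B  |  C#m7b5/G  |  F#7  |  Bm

G/B has root G, degree 6 in B minor, so VI6.
C#m7b5/G: half-diminished seventh chord on C# = scale degree 2 → iiø43.
F#7: root F# is the dominant; dominant seventh chord there is V7.
Bm: minor triad on B = scale degree 1 → i.

VI6 - iiø43 - V7 - i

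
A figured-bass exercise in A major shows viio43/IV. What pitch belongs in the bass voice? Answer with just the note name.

G

The applied chord viio43/IV is rooted on C#: C#-E-G-Bb.
The figure 43 means second inversion — the fifth is in the bass.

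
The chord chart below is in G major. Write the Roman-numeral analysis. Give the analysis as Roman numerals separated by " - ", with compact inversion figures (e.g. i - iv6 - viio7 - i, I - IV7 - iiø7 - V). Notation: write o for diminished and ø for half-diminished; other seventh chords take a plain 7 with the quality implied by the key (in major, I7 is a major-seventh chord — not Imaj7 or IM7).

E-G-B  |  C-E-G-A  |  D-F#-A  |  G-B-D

E-G-B has root E, degree 6 in G major, so vi.
C-E-G-A: root A is the supertonic; minor seventh chord there is ii65.
D-F#-A: root D is the dominant; major triad there is V.
G-B-D has root G, degree 1 in G major, so I.

vi - ii65 - V - I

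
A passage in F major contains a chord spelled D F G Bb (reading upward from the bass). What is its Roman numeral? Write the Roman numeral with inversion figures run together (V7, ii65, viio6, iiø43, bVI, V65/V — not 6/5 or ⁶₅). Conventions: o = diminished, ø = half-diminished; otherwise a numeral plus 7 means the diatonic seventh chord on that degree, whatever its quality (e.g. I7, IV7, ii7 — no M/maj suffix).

The pitches G-Bb-D-F form a minor seventh chord rooted on G.
In F major, G is the supertonic; the diatonic minor seventh chord there is ii7.
With D in the bass the chord is in second inversion, so the figured bass is 43.

ii43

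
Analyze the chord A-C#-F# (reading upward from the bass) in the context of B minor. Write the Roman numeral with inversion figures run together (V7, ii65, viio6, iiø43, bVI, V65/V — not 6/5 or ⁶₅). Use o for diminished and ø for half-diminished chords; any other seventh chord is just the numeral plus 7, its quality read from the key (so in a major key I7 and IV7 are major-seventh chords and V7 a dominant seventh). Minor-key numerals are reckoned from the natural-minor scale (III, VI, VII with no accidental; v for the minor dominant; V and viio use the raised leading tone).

v6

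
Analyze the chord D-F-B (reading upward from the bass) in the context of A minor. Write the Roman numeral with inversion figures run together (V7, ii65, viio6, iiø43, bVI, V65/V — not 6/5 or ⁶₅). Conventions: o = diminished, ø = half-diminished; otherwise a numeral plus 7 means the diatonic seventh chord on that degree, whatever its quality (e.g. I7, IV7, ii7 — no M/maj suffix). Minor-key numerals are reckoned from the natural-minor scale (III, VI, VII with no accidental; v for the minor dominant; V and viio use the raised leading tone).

iio6

Stacked in thirds the chord is B-D-F: a diminished triad on B.
B is scale degree 2 in A minor, and a diminished triad on that degree is written iio.
With D in the bass the chord is in first inversion, so the figured bass is 6.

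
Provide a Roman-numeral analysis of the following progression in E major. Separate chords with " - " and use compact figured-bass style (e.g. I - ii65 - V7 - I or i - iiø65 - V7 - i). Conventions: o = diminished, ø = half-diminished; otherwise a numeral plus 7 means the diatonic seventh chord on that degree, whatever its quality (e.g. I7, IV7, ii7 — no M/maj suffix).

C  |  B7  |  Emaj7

C: major triad on C — chromatic; bVI (borrowed from the parallel minor).
B7 has root B, degree 5 in E major, so V7.
Emaj7: major seventh chord on E = scale degree 1 → I7.

bVI - V7 - I7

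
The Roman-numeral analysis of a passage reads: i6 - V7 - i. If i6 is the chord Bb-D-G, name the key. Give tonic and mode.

The chord Gm/Bb is a minor triad rooted on G; its label is i6.
If G is scale degree 1 and the mode makes that degree carry a minor triad, the tonic is G and the mode is minor.

G minor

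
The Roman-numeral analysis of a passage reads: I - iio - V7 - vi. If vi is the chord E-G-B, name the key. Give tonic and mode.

vi is given as E-G-B — a minor triad with root E.
Counting down 5 scale steps from E places the tonic on G; a minor triad on degree 6 is diatonic only in major.

G major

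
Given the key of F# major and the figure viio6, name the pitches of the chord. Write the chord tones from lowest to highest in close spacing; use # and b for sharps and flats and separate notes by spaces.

The numeral's case and figure indicate a diminished triad. In F# major its root, scale degree 7, is E#.
That chord is spelled E#-G#-B.
The figured bass 6 indicates first inversion, placing the third (G#) in the bass: G#-B-E#.

G# B E#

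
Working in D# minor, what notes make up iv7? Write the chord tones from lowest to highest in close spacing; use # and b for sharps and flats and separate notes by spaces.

The numeral's case and figure indicate a minor seventh chord. In D# minor its root, the fourth degree, is G#.
That chord is spelled G#-B-D#-F#.

G# B D# F#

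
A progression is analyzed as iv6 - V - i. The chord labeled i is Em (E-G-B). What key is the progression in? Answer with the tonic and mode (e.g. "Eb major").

E minor

The anchor chord is a minor triad on E, labeled i.
If E is scale degree 1 and the mode makes that degree carry a minor triad, the tonic is E and the mode is minor.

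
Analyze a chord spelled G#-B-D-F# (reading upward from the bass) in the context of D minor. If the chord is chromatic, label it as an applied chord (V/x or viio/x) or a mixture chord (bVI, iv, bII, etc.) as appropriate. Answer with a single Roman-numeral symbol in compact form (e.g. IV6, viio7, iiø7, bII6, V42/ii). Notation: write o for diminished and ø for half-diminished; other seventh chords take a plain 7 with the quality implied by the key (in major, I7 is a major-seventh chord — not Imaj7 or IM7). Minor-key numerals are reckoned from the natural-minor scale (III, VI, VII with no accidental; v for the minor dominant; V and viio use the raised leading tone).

The pitches G#-B-D-F# form a half-diminished seventh chord rooted on G#.
G# sits a half step below A (V in D minor); a diminished chord there is the applied leading-tone chord of V.

viiø7/V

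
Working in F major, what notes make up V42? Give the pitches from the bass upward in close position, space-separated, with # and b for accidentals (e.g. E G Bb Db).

Bb C E G

The numeral's case and figure indicate a dominant seventh chord. In F major its root, the fifth degree, is C.
Stacking thirds from C gives C-E-G-Bb.
With the 42 figure the chord is in third inversion; from the bass Bb upward in close position it reads Bb-C-E-G.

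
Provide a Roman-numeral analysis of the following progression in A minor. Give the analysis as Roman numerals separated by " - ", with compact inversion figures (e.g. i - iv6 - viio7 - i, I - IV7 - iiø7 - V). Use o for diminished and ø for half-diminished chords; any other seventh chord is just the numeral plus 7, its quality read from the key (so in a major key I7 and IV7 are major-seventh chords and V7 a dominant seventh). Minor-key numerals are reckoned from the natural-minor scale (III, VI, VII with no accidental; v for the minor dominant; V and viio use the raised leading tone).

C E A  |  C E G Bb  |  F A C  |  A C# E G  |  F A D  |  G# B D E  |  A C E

C-E-A: root A is the tonic; minor triad there is i6.
C-E-G-Bb: a dominant seventh chord on C, the applied dominant of VI → V7/VI.
F-A-C has root F, degree 6 in A minor, so VI.
A-C#-E-G: chromatic; A is V of iv, so V7/iv.
F-A-D: minor triad on D = scale degree 4 → iv6.
G#-B-D-E has root E, degree 5 in A minor, so V65.
A-C-E has root A, degree 1 in A minor, so i.

i6 - V7/VI - VI - V7/iv - iv6 - V65 - i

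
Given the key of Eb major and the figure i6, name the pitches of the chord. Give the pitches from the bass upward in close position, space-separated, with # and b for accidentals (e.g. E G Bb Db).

i6 is the minor tonic, borrowed from the parallel minor. In Eb major that root is Eb.
So the chord is Eb-Gb-Bb.
The figured bass 6 indicates first inversion, placing the third (Gb) in the bass: Gb-Bb-Eb.

Gb Bb Eb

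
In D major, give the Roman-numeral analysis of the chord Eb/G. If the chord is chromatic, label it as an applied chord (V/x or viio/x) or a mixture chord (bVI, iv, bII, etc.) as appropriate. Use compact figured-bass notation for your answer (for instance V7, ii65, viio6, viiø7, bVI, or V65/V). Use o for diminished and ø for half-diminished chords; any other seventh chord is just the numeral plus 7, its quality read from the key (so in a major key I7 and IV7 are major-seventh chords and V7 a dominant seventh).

Stacked in thirds the chord is Eb-G-Bb: a major triad on Eb.
Eb is the lowered second degree of D major (diatonic 2 would be E). This is the Neapolitan sixth — a major triad on the lowered second degree, here in its customary first inversion.
With G in the bass the chord is in first inversion, so the figured bass is 6.

bII6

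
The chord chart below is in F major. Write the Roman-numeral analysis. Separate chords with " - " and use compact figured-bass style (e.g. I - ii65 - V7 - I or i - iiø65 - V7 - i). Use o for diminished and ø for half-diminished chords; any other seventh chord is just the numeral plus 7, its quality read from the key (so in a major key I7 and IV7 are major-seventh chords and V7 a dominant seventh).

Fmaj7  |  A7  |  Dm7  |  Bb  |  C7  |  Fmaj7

I7 - V7/vi - vi7 - IV - V7 - I7

Fmaj7: major seventh chord on F = scale degree 1 → I7.
A7: chromatic; A is V of vi, so V7/vi.
Dm7 has root D, degree 6 in F major, so vi7.
Bb: root Bb is the subdominant; major triad there is IV.
C7: dominant seventh chord on C = scale degree 5 → V7.
Fmaj7 has root F, degree 1 in F major, so I7.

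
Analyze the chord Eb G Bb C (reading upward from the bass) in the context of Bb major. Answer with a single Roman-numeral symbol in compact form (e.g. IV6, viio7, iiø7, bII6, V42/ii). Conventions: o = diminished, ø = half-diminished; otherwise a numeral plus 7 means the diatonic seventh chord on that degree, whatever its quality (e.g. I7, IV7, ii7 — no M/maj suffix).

ii65

The pitches C-Eb-G-Bb form a minor seventh chord rooted on C.
In Bb major, C is the supertonic; the diatonic minor seventh chord there is ii7.
With Eb in the bass the chord is in first inversion, so the figured bass is 65.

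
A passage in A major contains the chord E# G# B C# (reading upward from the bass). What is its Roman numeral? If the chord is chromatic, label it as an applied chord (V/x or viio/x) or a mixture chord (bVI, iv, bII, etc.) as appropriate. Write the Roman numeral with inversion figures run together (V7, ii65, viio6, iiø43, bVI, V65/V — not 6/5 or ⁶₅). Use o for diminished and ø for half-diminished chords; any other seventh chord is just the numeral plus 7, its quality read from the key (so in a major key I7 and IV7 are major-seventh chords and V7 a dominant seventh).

V65/vi

Stacked in thirds the chord is C#-E#-G#-B: a dominant seventh chord on C#.
C# is not a diatonic chord root with this quality in A major, but it lies a perfect fifth above F# (vi), so the chord functions as an applied dominant of vi.
With E# in the bass the chord is in first inversion, so the figured bass is 65.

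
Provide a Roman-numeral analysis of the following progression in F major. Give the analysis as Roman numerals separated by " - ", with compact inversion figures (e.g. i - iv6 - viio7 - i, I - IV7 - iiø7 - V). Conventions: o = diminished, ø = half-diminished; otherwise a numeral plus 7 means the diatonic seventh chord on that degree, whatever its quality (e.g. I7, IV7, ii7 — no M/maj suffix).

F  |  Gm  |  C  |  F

I - ii - V - I

F: root F is the tonic; major triad there is I.
Gm: root G is the supertonic; minor triad there is ii.
C: root C is the dominant; major triad there is V.
F has root F, degree 1 in F major, so I.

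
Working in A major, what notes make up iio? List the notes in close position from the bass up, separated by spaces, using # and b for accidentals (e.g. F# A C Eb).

Scale degree 2 in A major is B; here the chord built on it is altered to a diminished triad. iio is the diminished supertonic triad, borrowed from the parallel minor.
So the chord is B-D-F.

B D F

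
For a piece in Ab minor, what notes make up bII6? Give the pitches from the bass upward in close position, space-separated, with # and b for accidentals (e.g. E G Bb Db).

Scale degree 2 in Ab minor is Bb; lowering it a half step gives Bbb. bII6 is the Neapolitan sixth — a major triad on the lowered second degree, here in its customary first inversion.
So the chord is Bbb-Db-Fb, a major triad.
The figured bass 6 indicates first inversion, placing the third (Db) in the bass: Db-Fb-Bbb.

Db Fb Bbb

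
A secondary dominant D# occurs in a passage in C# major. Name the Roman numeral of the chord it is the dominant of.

V

The chord is a major triad on D#.
A dominant resolves down a perfect fifth: D# → G#. In C# major, G# is scale degree 5, i.e. V.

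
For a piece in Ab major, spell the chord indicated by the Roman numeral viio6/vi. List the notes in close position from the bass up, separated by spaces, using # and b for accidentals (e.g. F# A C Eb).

G Bb E

viio6/vi is a secondary leading-tone chord. The target vi is F in Ab major; the applied chord is rooted a semitone below, on E.
Building a diminished triad on E gives E-G-Bb.
With the 6 figure the chord is in first inversion; from the bass G upward in close position it reads G-Bb-E.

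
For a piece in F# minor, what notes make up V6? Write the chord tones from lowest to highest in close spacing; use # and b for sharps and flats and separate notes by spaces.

E# G# C#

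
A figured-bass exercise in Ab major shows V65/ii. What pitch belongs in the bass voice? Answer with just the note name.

The applied chord V65/ii is rooted on F: F-A-C-Eb.
The figure 65 means first inversion — the third is in the bass.

A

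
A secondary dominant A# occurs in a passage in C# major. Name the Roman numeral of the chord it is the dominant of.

ii

The chord is a major triad on A#.
A dominant resolves down a perfect fifth: A# → D#. In C# major, D# is scale degree 2, i.e. ii.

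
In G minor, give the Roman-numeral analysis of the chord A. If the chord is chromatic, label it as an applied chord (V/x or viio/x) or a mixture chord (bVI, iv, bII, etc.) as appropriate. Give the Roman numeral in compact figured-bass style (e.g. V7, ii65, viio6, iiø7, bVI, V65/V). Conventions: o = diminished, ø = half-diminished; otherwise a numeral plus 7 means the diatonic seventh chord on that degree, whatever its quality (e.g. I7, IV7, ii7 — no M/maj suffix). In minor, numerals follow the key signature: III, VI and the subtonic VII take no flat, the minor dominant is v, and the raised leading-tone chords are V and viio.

V/V

The pitches A-C#-E form a major triad rooted on A.
A is not a diatonic chord root with this quality in G minor, but it lies a perfect fifth above D (V), so the chord functions as an applied dominant of V.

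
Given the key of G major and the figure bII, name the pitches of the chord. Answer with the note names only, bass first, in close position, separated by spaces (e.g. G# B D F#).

bII is the Neapolitan chord — a major triad on the lowered second degree. In G major that root is Ab.
So the chord is Ab-C-Eb, a major triad.

Ab C Eb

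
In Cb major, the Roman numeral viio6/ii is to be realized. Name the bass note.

Eb

The applied chord viio6/ii is rooted on C: C-Eb-Gb.
The figure 6 means first inversion — the third is in the bass.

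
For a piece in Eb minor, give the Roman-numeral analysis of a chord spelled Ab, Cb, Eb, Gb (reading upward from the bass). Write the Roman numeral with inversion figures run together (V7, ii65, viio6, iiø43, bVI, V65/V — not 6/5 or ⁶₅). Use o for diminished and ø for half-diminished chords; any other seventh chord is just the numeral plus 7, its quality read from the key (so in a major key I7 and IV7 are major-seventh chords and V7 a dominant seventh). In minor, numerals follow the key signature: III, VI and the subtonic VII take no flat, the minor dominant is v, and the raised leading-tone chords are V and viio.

iv7

Stacked in thirds the chord is Ab-Cb-Eb-Gb: a minor seventh chord on Ab.
Ab is scale degree 4 in Eb minor, and a minor seventh chord on that degree is written iv7.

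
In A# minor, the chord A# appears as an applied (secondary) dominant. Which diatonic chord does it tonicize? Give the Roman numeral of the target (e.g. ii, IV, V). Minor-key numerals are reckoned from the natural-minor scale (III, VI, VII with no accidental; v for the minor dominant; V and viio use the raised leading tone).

The chord is a major triad on A#.
A dominant resolves down a perfect fifth: A# → D#. In A# minor, D# is scale degree 4, i.e. iv.

iv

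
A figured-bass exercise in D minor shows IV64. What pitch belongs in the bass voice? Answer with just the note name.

D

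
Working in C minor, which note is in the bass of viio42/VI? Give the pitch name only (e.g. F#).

The applied chord viio42/VI is rooted on G: G-Bb-Db-Fb.
The figure 42 means third inversion — the seventh is in the bass.

Fb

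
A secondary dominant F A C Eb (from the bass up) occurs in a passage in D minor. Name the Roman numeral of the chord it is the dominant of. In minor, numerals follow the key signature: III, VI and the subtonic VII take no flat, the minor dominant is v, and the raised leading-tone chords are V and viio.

VI

The chord is a dominant seventh chord on F.
A dominant resolves down a perfect fifth: F → Bb. In D minor, Bb is scale degree 6, i.e. VI.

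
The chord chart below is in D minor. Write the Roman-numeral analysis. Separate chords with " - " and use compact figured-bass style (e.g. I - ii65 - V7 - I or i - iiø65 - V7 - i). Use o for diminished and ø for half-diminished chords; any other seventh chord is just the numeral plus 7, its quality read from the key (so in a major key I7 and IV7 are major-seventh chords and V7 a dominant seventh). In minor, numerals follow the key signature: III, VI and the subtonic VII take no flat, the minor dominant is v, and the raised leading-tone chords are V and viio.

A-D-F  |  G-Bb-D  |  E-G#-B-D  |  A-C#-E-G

i64 - iv - V7/V - V7

A-D-F: root D is the tonic; minor triad there is i64.
G-Bb-D has root G, degree 4 in D minor, so iv.
E-G#-B-D: chromatic; E is V of V, so V7/V.
A-C#-E-G: dominant seventh chord on A = scale degree 5 → V7.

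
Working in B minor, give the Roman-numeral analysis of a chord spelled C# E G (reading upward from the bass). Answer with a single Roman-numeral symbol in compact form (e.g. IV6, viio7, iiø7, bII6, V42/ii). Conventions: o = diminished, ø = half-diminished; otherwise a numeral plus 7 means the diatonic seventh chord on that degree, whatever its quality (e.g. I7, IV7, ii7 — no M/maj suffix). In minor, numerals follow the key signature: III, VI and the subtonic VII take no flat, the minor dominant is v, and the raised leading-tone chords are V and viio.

Stacked in thirds the chord is C#-E-G: a diminished triad on C#.
In B minor, C# is the supertonic; the diatonic diminished triad there is iio.

iio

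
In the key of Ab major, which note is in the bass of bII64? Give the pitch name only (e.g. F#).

bII in Ab major has root Bbb; the chord is Bbb-Db-Fb.
The figure 64 means second inversion — the fifth is in the bass.

Fb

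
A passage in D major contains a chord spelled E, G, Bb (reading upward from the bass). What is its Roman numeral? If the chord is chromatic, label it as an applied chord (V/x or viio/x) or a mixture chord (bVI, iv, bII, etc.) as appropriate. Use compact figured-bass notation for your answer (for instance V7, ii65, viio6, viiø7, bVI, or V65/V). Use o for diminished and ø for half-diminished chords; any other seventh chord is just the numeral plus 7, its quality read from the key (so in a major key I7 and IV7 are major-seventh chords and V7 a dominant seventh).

iio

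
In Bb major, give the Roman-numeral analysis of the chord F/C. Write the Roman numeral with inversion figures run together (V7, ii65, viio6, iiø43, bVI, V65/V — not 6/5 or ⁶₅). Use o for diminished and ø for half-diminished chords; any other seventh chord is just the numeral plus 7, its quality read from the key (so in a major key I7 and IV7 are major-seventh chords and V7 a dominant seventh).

Stacked in thirds the chord is F-A-C: a major triad on F.
In Bb major, F is the dominant; the diatonic major triad there is V.
With C in the bass the chord is in second inversion, so the figured bass is 64.

V64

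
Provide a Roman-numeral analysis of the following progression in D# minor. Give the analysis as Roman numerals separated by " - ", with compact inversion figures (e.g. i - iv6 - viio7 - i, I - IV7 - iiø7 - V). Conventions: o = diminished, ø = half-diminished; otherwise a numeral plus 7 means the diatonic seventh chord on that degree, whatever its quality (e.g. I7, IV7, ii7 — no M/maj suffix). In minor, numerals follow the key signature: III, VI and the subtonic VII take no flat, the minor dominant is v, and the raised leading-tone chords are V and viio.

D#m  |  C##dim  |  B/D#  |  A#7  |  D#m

D#m: root D# is the tonic; minor triad there is i.
C##dim: diminished triad on C## = scale degree 7 → viio.
B/D#: root B is the submediant; major triad there is VI6.
A#7 has root A#, degree 5 in D# minor, so V7.
D#m: root D# is the tonic; minor triad there is i.

i - viio - VI6 - V7 - i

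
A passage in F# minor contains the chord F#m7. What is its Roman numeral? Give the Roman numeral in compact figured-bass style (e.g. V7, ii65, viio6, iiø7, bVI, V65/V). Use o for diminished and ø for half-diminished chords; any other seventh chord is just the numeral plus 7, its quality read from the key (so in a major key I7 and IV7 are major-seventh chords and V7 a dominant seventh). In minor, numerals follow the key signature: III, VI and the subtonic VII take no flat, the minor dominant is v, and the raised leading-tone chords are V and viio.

i7

The pitches F#-A-C#-E form a minor seventh chord rooted on F#.
In F# minor, F# is the tonic; the diatonic minor seventh chord there is i7.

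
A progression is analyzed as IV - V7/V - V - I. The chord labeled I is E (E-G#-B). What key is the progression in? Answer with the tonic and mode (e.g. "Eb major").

The chord E is a major triad rooted on E; its label is I.
If E is scale degree 1 and the mode makes that degree carry a major triad, the tonic is E and the mode is major.

E major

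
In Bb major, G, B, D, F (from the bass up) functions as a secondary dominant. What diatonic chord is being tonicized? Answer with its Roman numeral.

The chord is a dominant seventh chord on G.
A dominant resolves down a perfect fifth: G → C. In Bb major, C is scale degree 2, i.e. ii.

ii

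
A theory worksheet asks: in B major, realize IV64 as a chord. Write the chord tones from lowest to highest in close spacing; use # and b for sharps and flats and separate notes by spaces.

In B major, scale degree 4 is E, and the diatonic chord built there is a major triad.
That chord is spelled E-G#-B.
With the 64 figure the chord is in second inversion; from the bass B upward in close position it reads B-E-G#.

B E G#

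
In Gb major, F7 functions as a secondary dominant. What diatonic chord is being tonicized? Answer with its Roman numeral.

The chord is a dominant seventh chord on F.
A dominant resolves down a perfect fifth: F → Bb. In Gb major, Bb is scale degree 3, i.e. iii.

iii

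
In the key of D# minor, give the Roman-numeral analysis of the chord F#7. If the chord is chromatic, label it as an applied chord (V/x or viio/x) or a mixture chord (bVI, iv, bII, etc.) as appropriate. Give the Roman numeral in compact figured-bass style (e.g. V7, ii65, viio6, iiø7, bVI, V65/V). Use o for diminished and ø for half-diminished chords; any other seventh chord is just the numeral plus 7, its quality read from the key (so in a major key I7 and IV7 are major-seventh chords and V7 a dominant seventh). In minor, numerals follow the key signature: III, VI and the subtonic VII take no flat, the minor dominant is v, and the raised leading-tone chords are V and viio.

The pitches F#-A#-C#-E form a dominant seventh chord rooted on F#.
F# is not a diatonic chord root with this quality in D# minor, but it lies a perfect fifth above B (VI), so the chord functions as an applied dominant of VI.

V7/VI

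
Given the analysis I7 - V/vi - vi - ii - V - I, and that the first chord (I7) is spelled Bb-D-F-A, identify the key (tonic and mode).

Bb major

The chord Bbmaj7 is a major seventh chord rooted on Bb; its label is I7.
If Bb is scale degree 1 and the mode makes that degree carry a major seventh chord, the tonic is Bb and the mode is major.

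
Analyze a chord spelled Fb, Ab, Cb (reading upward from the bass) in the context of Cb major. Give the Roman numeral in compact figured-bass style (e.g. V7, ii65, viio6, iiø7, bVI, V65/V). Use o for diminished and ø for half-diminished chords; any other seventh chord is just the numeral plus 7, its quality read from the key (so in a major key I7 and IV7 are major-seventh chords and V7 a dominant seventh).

IV

The pitches Fb-Ab-Cb form a major triad rooted on Fb.
Fb is scale degree 4 in Cb major, and a major triad on that degree is written IV.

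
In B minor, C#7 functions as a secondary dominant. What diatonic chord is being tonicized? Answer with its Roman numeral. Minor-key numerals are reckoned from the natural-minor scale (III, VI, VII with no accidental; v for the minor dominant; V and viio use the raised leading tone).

V

The chord is a dominant seventh chord on C#.
A dominant resolves down a perfect fifth: C# → F#. In B minor, F# is scale degree 5, i.e. V.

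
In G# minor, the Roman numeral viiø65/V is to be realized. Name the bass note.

E#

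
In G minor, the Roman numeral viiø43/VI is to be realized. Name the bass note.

Ab

The applied chord viiø43/VI is rooted on D: D-F-Ab-C.
The figure 43 means second inversion — the fifth is in the bass.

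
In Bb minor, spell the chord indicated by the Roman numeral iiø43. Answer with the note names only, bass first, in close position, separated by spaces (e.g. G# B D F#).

Gb Bb C Eb

The numeral's case and figure indicate a half-diminished seventh chord. In Bb minor its root, the second degree, is C.
That chord is spelled C-Eb-Gb-Bb.
The figured bass 43 indicates second inversion, placing the fifth (Gb) in the bass: Gb-Bb-C-Eb.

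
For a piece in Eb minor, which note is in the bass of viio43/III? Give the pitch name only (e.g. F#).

The applied chord viio43/III is rooted on F: F-Ab-Cb-Ebb.
The figure 43 means second inversion — the fifth is in the bass.

Cb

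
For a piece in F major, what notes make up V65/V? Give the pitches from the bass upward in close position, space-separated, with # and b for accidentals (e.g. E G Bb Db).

V65/V is a secondary dominant — the dominant seventh of V. V in F major is C, so the applied chord's root is G, a perfect fifth above.
Building a dominant seventh chord on G gives G-B-D-F.
The figured bass 65 indicates first inversion, placing the third (B) in the bass: B-D-F-G.

B D F G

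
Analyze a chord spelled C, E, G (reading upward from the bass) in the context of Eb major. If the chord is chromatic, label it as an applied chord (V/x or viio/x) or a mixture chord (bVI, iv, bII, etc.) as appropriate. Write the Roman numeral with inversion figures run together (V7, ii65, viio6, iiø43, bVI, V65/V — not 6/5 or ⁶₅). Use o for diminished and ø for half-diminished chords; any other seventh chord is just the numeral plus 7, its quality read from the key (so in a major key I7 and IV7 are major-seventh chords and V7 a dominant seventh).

V/ii

Stacked in thirds the chord is C-E-G: a major triad on C.
C is not a diatonic chord root with this quality in Eb major, but it lies a perfect fifth above F (ii), so the chord functions as an applied dominant of ii.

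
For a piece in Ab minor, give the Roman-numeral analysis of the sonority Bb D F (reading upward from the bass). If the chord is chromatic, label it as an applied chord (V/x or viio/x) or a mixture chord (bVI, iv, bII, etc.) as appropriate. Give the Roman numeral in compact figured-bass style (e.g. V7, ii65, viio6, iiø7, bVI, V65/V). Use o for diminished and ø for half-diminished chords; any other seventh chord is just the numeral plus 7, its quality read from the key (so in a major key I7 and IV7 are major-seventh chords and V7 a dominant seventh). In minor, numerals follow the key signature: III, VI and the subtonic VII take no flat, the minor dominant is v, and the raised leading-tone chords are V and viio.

Stacked in thirds the chord is Bb-D-F: a major triad on Bb.
Bb is not a diatonic chord root with this quality in Ab minor, but it lies a perfect fifth above Eb (V), so the chord functions as an applied dominant of V.

V/V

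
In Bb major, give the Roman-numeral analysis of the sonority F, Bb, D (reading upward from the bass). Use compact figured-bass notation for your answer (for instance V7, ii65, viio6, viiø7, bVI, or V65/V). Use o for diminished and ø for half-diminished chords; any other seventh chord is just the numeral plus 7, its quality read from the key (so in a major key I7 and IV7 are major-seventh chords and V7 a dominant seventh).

I64

Stacked in thirds the chord is Bb-D-F: a major triad on Bb.
Bb is scale degree 1 in Bb major, and a major triad on that degree is written I.
With F in the bass the chord is in second inversion, so the figured bass is 64.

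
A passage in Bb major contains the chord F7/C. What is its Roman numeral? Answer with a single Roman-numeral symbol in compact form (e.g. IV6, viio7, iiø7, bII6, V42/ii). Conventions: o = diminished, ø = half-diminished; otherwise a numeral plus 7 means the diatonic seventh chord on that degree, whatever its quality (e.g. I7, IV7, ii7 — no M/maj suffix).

The pitches F-A-C-Eb form a dominant seventh chord rooted on F.
In Bb major, F is the dominant; the diatonic dominant seventh chord there is V7.
With C in the bass the chord is in second inversion, so the figured bass is 43.

V43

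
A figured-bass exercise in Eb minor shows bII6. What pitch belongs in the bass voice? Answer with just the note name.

bII in Eb minor has root Fb; the chord is Fb-Ab-Cb.
The figure 6 means first inversion — the third is in the bass.

Ab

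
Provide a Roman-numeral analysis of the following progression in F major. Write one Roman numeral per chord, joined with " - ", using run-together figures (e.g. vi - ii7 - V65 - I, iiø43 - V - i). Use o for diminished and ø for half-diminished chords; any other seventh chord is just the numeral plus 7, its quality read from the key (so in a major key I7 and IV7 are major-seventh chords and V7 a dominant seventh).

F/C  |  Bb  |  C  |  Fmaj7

F/C has root F, degree 1 in F major, so I64.
Bb: major triad on Bb = scale degree 4 → IV.
C: root C is the dominant; major triad there is V.
Fmaj7: major seventh chord on F = scale degree 1 → I7.

I64 - IV - V - I7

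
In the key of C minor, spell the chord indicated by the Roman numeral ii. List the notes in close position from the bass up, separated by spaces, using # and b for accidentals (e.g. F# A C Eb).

ii is the minor supertonic, borrowed from the parallel major (the Dorian ii). In C minor that root is D.
So the chord is D-F-A, a minor triad.

D F A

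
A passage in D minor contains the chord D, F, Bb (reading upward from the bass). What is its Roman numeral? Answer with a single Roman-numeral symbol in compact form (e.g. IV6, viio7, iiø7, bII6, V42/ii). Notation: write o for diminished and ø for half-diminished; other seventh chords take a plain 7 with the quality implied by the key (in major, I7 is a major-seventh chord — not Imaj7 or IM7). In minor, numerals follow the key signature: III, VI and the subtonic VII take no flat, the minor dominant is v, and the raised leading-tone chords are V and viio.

The pitches Bb-D-F form a major triad rooted on Bb.
In D minor, Bb is the submediant; the diatonic major triad there is VI.
With D in the bass the chord is in first inversion, so the figured bass is 6.

VI6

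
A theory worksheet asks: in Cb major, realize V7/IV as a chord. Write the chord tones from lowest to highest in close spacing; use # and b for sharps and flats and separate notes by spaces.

V7/IV is a secondary dominant — the dominant seventh of IV. IV in Cb major is Fb, so the applied chord's root is Cb, a perfect fifth above.
Building a dominant seventh chord on Cb gives Cb-Eb-Gb-Bbb.

Cb Eb Gb Bbb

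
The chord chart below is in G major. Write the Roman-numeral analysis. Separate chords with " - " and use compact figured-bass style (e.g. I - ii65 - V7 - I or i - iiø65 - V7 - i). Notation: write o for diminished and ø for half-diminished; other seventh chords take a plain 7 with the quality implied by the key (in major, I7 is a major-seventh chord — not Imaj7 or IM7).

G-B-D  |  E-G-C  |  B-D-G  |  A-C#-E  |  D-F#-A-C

I - IV6 - I6 - V/V - V7

G-B-D has root G, degree 1 in G major, so I.
E-G-C: root C is the subdominant; major triad there is IV6.
B-D-G: major triad on G = scale degree 1 → I6.
A-C#-E is the secondary dominant of V (major triad on A): V/V.
D-F#-A-C has root D, degree 5 in G major, so V7.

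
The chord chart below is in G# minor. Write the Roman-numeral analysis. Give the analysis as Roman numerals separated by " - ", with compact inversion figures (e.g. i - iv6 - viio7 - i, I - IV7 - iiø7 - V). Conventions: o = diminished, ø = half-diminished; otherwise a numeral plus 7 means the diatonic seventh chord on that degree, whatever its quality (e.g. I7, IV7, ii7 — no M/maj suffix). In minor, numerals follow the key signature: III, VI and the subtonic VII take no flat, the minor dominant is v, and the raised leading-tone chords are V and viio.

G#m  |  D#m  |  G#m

G#m has root G#, degree 1 in G# minor, so i.
D#m has root D#, degree 5 in G# minor, so v.
G#m has root G#, degree 1 in G# minor, so i.

i - v - i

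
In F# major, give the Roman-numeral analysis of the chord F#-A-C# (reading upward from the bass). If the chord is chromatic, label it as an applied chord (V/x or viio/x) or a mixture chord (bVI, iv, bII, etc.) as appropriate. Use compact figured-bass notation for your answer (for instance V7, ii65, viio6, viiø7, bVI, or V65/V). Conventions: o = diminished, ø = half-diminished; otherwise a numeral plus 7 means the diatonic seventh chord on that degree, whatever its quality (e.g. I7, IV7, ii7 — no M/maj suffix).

i

Stacked in thirds the chord is F#-A-C#: a minor triad on F#.
F# is the first degree of F# major. This is the minor tonic, borrowed from the parallel minor.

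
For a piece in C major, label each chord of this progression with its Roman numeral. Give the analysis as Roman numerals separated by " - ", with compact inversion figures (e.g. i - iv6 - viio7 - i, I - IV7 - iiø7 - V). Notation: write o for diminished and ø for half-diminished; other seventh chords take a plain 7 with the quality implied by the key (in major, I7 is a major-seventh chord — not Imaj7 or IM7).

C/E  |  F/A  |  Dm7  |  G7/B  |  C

I6 - IV6 - ii7 - V65 - I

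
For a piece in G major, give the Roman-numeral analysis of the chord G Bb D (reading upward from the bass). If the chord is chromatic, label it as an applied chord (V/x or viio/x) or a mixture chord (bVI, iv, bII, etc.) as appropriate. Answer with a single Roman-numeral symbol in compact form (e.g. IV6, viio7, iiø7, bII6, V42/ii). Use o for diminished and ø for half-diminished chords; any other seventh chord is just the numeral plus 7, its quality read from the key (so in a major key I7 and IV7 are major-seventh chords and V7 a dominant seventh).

The pitches G-Bb-D form a minor triad rooted on G.
G is the first degree of G major. This is the minor tonic, borrowed from the parallel minor.

i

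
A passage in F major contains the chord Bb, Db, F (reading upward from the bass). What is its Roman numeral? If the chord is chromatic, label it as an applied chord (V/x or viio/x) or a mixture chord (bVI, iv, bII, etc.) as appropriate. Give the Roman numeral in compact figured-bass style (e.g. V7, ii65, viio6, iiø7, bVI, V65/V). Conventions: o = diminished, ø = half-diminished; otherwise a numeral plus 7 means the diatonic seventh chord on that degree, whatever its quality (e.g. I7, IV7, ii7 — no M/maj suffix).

iv

The pitches Bb-Db-F form a minor triad rooted on Bb.
Bb is the fourth degree of F major. This is the minor subdominant, borrowed from the parallel minor.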